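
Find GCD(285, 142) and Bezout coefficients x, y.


Tabular extended Euclidean (each row: r = 285*s + 142*t):
r=285, s=1, t=0
r=142, s=0, t=1
q=2: r=1, s=1, t=-2   [285*(1) + 142*(-2) = 1]
q=142: r=0, s=-142, t=285   [285*(-142) + 142*(285) = 0]
GCD = 1; from the row with r=1: x=1, y=-2
Check: 285*(1) + 142*(-2) = 285 - 284 = 1

GCD = 1, x = 1, y = -2


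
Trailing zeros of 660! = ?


floor(660/5) = 132
floor(660/25) = 26
floor(660/125) = 5
floor(660/625) = 1
Total = 164

164 trailing zeros


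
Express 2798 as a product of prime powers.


2798 / 2 = 1399
1399 / 1399 = 1
2798 = 2 × 1399


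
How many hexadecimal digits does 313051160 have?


313051160 in base 16 = 12A8C818
Number of digits = 8

8 digits (base 16)


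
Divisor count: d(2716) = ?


2716 = 2^2 × 7^1 × 97^1
d(2716) = (2+1) × (1+1) × (1+1) = 12

12 divisors


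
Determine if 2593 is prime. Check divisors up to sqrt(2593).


Check divisors up to sqrt(2593) = 50.9215
No divisors found.
2593 is prime.

Yes, 2593 is prime


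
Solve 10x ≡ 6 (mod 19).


GCD(10, 19) = 1, unique solution
a^(-1) mod 19 = 2
x = 2 * 6 mod 19 = 12

x ≡ 12 (mod 19)


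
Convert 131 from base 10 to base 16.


131 (base 10) = 131 (decimal)
131 (decimal) = 83 (base 16)


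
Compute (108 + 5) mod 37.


108 + 5 = 113
113 mod 37 = 2


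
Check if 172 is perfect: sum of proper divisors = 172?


Proper divisors of 172: 1, 2, 4, 43, 86
Sum = 1 + 2 + 4 + 43 + 86 = 136

No, 172 is not perfect (136 ≠ 172)


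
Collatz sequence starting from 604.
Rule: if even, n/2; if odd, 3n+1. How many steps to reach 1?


604 → 302 → 151 → 454 → 227 → 682 → 341 → 1024 → 512 → 256 → 128 → 64 → 32 → 16 → 8 → 4 → 2 → 1
Total steps = 17

17 steps


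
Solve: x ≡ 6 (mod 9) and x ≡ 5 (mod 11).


M = 9*11 = 99
M1 = M/9 = 11, M2 = M/11 = 9
M1^(-1) mod 9 = 5, M2^(-1) mod 11 = 5
x = 6*11*5 + 5*9*5 = 555
555 mod 99 = 60
Check: 60 mod 9 = 6 ✓, 60 mod 11 = 5 ✓

x ≡ 60 (mod 99)


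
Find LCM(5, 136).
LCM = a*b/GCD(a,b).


GCD(5, 136) = 1
LCM = 5*136/1 = 680/1 = 680

LCM = 680


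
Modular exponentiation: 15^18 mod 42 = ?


15^1 mod 42 = 15
15^2 mod 42 = 15
15^3 mod 42 = 15
15^4 mod 42 = 15
15^5 mod 42 = 15
15^6 mod 42 = 15
15^7 mod 42 = 15
15^8 mod 42 = 15
15^9 mod 42 = 15
15^10 mod 42 = 15
15^11 mod 42 = 15
15^12 mod 42 = 15
15^13 mod 42 = 15
15^14 mod 42 = 15
15^15 mod 42 = 15
15^16 mod 42 = 15
15^17 mod 42 = 15
15^18 mod 42 = 15


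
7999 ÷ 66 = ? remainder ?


7999 = 66 * 121 + 13
Check: 7986 + 13 = 7999

q = 121, r = 13


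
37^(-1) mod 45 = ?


Use the extended Euclidean algorithm on (45, 37); each row r = 45*s + 37*t:
r=45, s=1, t=0
r=37, s=0, t=1
q=1: r=8, s=1, t=-1   [45*(1) + 37*(-1) = 8]
q=4: r=5, s=-4, t=5   [45*(-4) + 37*(5) = 5]
q=1: r=3, s=5, t=-6   [45*(5) + 37*(-6) = 3]
q=1: r=2, s=-9, t=11   [45*(-9) + 37*(11) = 2]
q=1: r=1, s=14, t=-17   [45*(14) + 37*(-17) = 1]
q=2: r=0, s=-37, t=45   [45*(-37) + 37*(45) = 0]
GCD = 1 with t = -17, so 37*(-17) ≡ 1 (mod 45)
Inverse = -17 mod 45 = 28
Check: 37 * 28 = 1036 ≡ 1 (mod 45)

37^(-1) ≡ 28 (mod 45)


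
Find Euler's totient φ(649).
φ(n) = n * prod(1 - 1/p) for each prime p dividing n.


649 = 11 × 59
Prime factors: 11, 59
φ(649) = 649 × (1-1/11) × (1-1/59)
= 649 × 10/11 × 58/59 = 580

φ(649) = 580


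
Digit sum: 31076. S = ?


3 + 1 + 0 + 7 + 6 = 17


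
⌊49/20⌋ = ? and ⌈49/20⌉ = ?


49/20 = 2.4500
floor = 2
ceil = 3

floor = 2, ceil = 3


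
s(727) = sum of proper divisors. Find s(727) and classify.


Proper divisors: 1
Sum = 1 = 1
1 < 727 → deficient

s(727) = 1 (deficient)


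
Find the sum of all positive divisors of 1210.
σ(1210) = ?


Divisors of 1210: 1, 2, 5, 10, 11, 22, 55, 110, 121, 242, 605, 1210
Sum = 1 + 2 + 5 + 10 + 11 + 22 + 55 + 110 + 121 + 242 + 605 + 1210 = 2394

σ(1210) = 2394


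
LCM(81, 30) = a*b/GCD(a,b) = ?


GCD(81, 30) = 3
LCM = 81*30/3 = 2430/3 = 810

LCM = 810


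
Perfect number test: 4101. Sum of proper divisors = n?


Proper divisors of 4101: 1, 3, 1367
Sum = 1 + 3 + 1367 = 1371

No, 4101 is not perfect (1371 ≠ 4101)


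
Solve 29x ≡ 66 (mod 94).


GCD(29, 94) = 1, unique solution
a^(-1) mod 94 = 13
x = 13 * 66 mod 94 = 12

x ≡ 12 (mod 94)


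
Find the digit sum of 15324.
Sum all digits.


1 + 5 + 3 + 2 + 4 = 15


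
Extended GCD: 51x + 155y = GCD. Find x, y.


Tabular extended Euclidean (each row: r = 51*s + 155*t):
r=51, s=1, t=0
r=155, s=0, t=1
q=0: r=51, s=1, t=0   [51*(1) + 155*(0) = 51]
q=3: r=2, s=-3, t=1   [51*(-3) + 155*(1) = 2]
q=25: r=1, s=76, t=-25   [51*(76) + 155*(-25) = 1]
q=2: r=0, s=-155, t=51   [51*(-155) + 155*(51) = 0]
GCD = 1; from the row with r=1: x=76, y=-25
Check: 51*(76) + 155*(-25) = 3876 - 3875 = 1

GCD = 1, x = 76, y = -25


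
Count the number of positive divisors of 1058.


1058 = 2^1 × 23^2
d(1058) = (1+1) × (2+1) = 6

6 divisors


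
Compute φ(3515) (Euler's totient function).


3515 = 5 × 19 × 37
Prime factors: 5, 19, 37
φ(3515) = 3515 × (1-1/5) × (1-1/19) × (1-1/37)
= 3515 × 4/5 × 18/19 × 36/37 = 2592

φ(3515) = 2592


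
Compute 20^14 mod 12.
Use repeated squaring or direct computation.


20^1 mod 12 = 8
20^2 mod 12 = 4
20^3 mod 12 = 8
20^4 mod 12 = 4
20^5 mod 12 = 8
20^6 mod 12 = 4
20^7 mod 12 = 8
20^8 mod 12 = 4
20^9 mod 12 = 8
20^10 mod 12 = 4
20^11 mod 12 = 8
20^12 mod 12 = 4
20^13 mod 12 = 8
20^14 mod 12 = 4


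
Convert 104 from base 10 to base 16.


104 (base 10) = 104 (decimal)
104 (decimal) = 68 (base 16)


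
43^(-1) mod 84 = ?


Use the extended Euclidean algorithm on (84, 43); each row r = 84*s + 43*t:
r=84, s=1, t=0
r=43, s=0, t=1
q=1: r=41, s=1, t=-1   [84*(1) + 43*(-1) = 41]
q=1: r=2, s=-1, t=2   [84*(-1) + 43*(2) = 2]
q=20: r=1, s=21, t=-41   [84*(21) + 43*(-41) = 1]
q=2: r=0, s=-43, t=84   [84*(-43) + 43*(84) = 0]
GCD = 1 with t = -41, so 43*(-41) ≡ 1 (mod 84)
Inverse = -41 mod 84 = 43
Check: 43 * 43 = 1849 ≡ 1 (mod 84)

43^(-1) ≡ 43 (mod 84)


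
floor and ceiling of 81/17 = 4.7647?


81/17 = 4.7647
floor = 4
ceil = 5

floor = 4, ceil = 5


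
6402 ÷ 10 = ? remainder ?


6402 = 10 * 640 + 2
Check: 6400 + 2 = 6402

q = 640, r = 2


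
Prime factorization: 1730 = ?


1730 / 2 = 865
865 / 5 = 173
173 / 173 = 1
1730 = 2 × 5 × 173


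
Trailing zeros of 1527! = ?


floor(1527/5) = 305
floor(1527/25) = 61
floor(1527/125) = 12
floor(1527/625) = 2
Total = 380

380 trailing zeros


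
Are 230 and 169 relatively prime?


Euclidean algorithm:
230 = 1 * 169 + 61
169 = 2 * 61 + 47
61 = 1 * 47 + 14
47 = 3 * 14 + 5
14 = 2 * 5 + 4
5 = 1 * 4 + 1
4 = 4 * 1 + 0
GCD(230, 169) = 1

Yes, coprime (GCD = 1)


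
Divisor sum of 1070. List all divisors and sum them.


Divisors of 1070: 1, 2, 5, 10, 107, 214, 535, 1070
Sum = 1 + 2 + 5 + 10 + 107 + 214 + 535 + 1070 = 1944

σ(1070) = 1944


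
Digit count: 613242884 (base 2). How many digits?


613242884 in base 2 = 100100100011010101100000000100
Number of digits = 30

30 digits (base 2)


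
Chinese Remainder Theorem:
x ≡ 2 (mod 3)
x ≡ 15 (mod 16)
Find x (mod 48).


M = 3*16 = 48
M1 = M/3 = 16, M2 = M/16 = 3
M1^(-1) mod 3 = 1, M2^(-1) mod 16 = 11
x = 2*16*1 + 15*3*11 = 527
527 mod 48 = 47
Check: 47 mod 3 = 2 ✓, 47 mod 16 = 15 ✓

x ≡ 47 (mod 48)


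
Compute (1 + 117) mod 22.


1 + 117 = 118
118 mod 22 = 8


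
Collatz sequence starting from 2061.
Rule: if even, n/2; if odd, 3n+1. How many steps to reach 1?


2061 → 6184 → 3092 → 1546 → 773 → 2320 → 1160 → 580 → 290 → 145 → 436 → 218 → 109 → 328 → 164 → 82 → 41 → 124 → 62 → 31 → 94 → 47 → 142 → 71 → 214 → 107 → 322 → 161 → 484 → 242 → 121 → 364 → 182 → 91 → 274 → 137 → 412 → 206 → 103 → 310 → 155 → 466 → 233 → 700 → 350 → 175 → 526 → 263 → 790 → 395 → 1186 → 593 → 1780 → 890 → 445 → 1336 → 668 → 334 → 167 → 502 → 251 → 754 → 377 → 1132 → 566 → 283 → 850 → 425 → 1276 → 638 → 319 → 958 → 479 → 1438 → 719 → 2158 → 1079 → 3238 → 1619 → 4858 → 2429 → 7288 → 3644 → 1822 → 911 → 2734 → 1367 → 4102 → 2051 → 6154 → 3077 → 9232 → 4616 → 2308 → 1154 → 577 → 1732 → 866 → 433 → 1300 → 650 → 325 → 976 → 488 → 244 → 122 → 61 → 184 → 92 → 46 → 23 → 70 → 35 → 106 → 53 → 160 → 80 → 40 → 20 → 10 → 5 → 16 → 8 → 4 → 2 → 1
Total steps = 125

125 steps


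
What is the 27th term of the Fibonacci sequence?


Sequence: 1, 1, 2, 3, 5, 8, 13, 21, 34, 55, 89, 144, 233, 377, 610, 987, 1597, 2584, 4181, 6765, 10946, 17711, 28657, 46368, 75025, 121393, 196418
F(27) = 196418


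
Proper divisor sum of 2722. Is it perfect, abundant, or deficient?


Proper divisors: 1, 2, 1361
Sum = 1 + 2 + 1361 = 1364
1364 < 2722 → deficient

s(2722) = 1364 (deficient)


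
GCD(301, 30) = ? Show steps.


301 = 10 * 30 + 1
30 = 30 * 1 + 0
GCD = 1


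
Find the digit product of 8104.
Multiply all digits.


8 × 1 × 0 × 4 = 0


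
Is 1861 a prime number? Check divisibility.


Check divisors up to sqrt(1861) = 43.1393
No divisors found.
1861 is prime.

Yes, 1861 is prime


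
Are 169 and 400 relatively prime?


Euclidean algorithm:
400 = 2 * 169 + 62
169 = 2 * 62 + 45
62 = 1 * 45 + 17
45 = 2 * 17 + 11
17 = 1 * 11 + 6
11 = 1 * 6 + 5
6 = 1 * 5 + 1
5 = 5 * 1 + 0
GCD(169, 400) = 1

Yes, coprime (GCD = 1)


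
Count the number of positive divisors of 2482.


2482 = 2^1 × 17^1 × 73^1
d(2482) = (1+1) × (1+1) × (1+1) = 8

8 divisors


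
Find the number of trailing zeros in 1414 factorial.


floor(1414/5) = 282
floor(1414/25) = 56
floor(1414/125) = 11
floor(1414/625) = 2
Total = 351

351 trailing zeros


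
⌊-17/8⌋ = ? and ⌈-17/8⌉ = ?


-17/8 = -2.1250
floor = -3
ceil = -2

floor = -3, ceil = -2


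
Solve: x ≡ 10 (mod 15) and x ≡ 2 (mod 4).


M = 15*4 = 60
M1 = M/15 = 4, M2 = M/4 = 15
M1^(-1) mod 15 = 4, M2^(-1) mod 4 = 3
x = 10*4*4 + 2*15*3 = 250
250 mod 60 = 10
Check: 10 mod 15 = 10 ✓, 10 mod 4 = 2 ✓

x ≡ 10 (mod 60)


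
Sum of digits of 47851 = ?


4 + 7 + 8 + 5 + 1 = 25


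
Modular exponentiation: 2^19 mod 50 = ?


2^1 mod 50 = 2
2^2 mod 50 = 4
2^3 mod 50 = 8
2^4 mod 50 = 16
2^5 mod 50 = 32
2^6 mod 50 = 14
2^7 mod 50 = 28
2^8 mod 50 = 6
2^9 mod 50 = 12
2^10 mod 50 = 24
2^11 mod 50 = 48
2^12 mod 50 = 46
2^13 mod 50 = 42
2^14 mod 50 = 34
2^15 mod 50 = 18
2^16 mod 50 = 36
2^17 mod 50 = 22
2^18 mod 50 = 44
2^19 mod 50 = 38


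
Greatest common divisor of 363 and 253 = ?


363 = 1 * 253 + 110
253 = 2 * 110 + 33
110 = 3 * 33 + 11
33 = 3 * 11 + 0
GCD = 11


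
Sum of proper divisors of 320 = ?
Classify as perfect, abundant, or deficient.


Proper divisors: 1, 2, 4, 5, 8, 10, 16, 20, 32, 40, 64, 80, 160
Sum = 1 + 2 + 4 + 5 + 8 + 10 + 16 + 20 + 32 + 40 + 64 + 80 + 160 = 442
442 > 320 → abundant

s(320) = 442 (abundant)


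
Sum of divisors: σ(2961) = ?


Divisors of 2961: 1, 3, 7, 9, 21, 47, 63, 141, 329, 423, 987, 2961
Sum = 1 + 3 + 7 + 9 + 21 + 47 + 63 + 141 + 329 + 423 + 987 + 2961 = 4992

σ(2961) = 4992


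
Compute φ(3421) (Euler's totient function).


3421 = 11 × 311
Prime factors: 11, 311
φ(3421) = 3421 × (1-1/11) × (1-1/311)
= 3421 × 10/11 × 310/311 = 3100

φ(3421) = 3100


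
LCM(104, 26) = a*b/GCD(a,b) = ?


GCD(104, 26) = 26
LCM = 104*26/26 = 2704/26 = 104

LCM = 104


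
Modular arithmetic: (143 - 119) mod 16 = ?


143 - 119 = 24
24 mod 16 = 8


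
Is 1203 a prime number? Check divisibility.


1203 / 3 = 401 (exact division)
1203 is NOT prime.

No, 1203 is not prime


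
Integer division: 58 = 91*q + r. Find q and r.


58 = 91 * 0 + 58
Check: 0 + 58 = 58

q = 0, r = 58


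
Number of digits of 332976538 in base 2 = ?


332976538 in base 2 = 10011110110001101000110011010
Number of digits = 29

29 digits (base 2)


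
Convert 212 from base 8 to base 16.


212 (base 8) = 138 (decimal)
138 (decimal) = 8A (base 16)


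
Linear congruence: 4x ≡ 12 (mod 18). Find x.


GCD(4, 18) = 2 divides 12
Divide: 2x ≡ 6 (mod 9)
x ≡ 3 (mod 9)


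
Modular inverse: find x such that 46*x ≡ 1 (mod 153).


Use the extended Euclidean algorithm on (153, 46); each row r = 153*s + 46*t:
r=153, s=1, t=0
r=46, s=0, t=1
q=3: r=15, s=1, t=-3   [153*(1) + 46*(-3) = 15]
q=3: r=1, s=-3, t=10   [153*(-3) + 46*(10) = 1]
q=15: r=0, s=46, t=-153   [153*(46) + 46*(-153) = 0]
GCD = 1 with t = 10, so 46*(10) ≡ 1 (mod 153)
Inverse = 10 mod 153 = 10
Check: 46 * 10 = 460 ≡ 1 (mod 153)

46^(-1) ≡ 10 (mod 153)


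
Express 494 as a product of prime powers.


494 / 2 = 247
247 / 13 = 19
19 / 19 = 1
494 = 2 × 13 × 19


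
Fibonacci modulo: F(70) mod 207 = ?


F(k) mod 207 for k=1..70:
1, 1, 2, 3, 5, 8, 13, 21, 34, 55, 89, 144, 26, 170, 196, 159, 148, 100, 41, 141, 182, 116, 91, 0, 91, 91, 182, 66, 41, 107, 148, 48, 196, 37, 26, 63, 89, 152, 34, 186, 13, 199, 5, 204, 2, 206, 1, 0, 1, 1, 2, 3, 5, 8, 13, 21, 34, 55, 89, 144, 26, 170, 196, 159, 148, 100, 41, 141, 182, 116
F(70) mod 207 = 116


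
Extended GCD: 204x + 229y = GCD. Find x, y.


Tabular extended Euclidean (each row: r = 204*s + 229*t):
r=204, s=1, t=0
r=229, s=0, t=1
q=0: r=204, s=1, t=0   [204*(1) + 229*(0) = 204]
q=1: r=25, s=-1, t=1   [204*(-1) + 229*(1) = 25]
q=8: r=4, s=9, t=-8   [204*(9) + 229*(-8) = 4]
q=6: r=1, s=-55, t=49   [204*(-55) + 229*(49) = 1]
q=4: r=0, s=229, t=-204   [204*(229) + 229*(-204) = 0]
GCD = 1; from the row with r=1: x=-55, y=49
Check: 204*(-55) + 229*(49) = -11220 + 11221 = 1

GCD = 1, x = -55, y = 49


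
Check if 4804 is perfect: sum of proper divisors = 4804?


Proper divisors of 4804: 1, 2, 4, 1201, 2402
Sum = 1 + 2 + 4 + 1201 + 2402 = 3610

No, 4804 is not perfect (3610 ≠ 4804)


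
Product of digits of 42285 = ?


4 × 2 × 2 × 8 × 5 = 640


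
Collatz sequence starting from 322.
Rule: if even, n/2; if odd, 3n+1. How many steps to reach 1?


322 → 161 → 484 → 242 → 121 → 364 → 182 → 91 → 274 → 137 → 412 → 206 → 103 → 310 → 155 → 466 → 233 → 700 → 350 → 175 → 526 → 263 → 790 → 395 → 1186 → 593 → 1780 → 890 → 445 → 1336 → 668 → 334 → 167 → 502 → 251 → 754 → 377 → 1132 → 566 → 283 → 850 → 425 → 1276 → 638 → 319 → 958 → 479 → 1438 → 719 → 2158 → 1079 → 3238 → 1619 → 4858 → 2429 → 7288 → 3644 → 1822 → 911 → 2734 → 1367 → 4102 → 2051 → 6154 → 3077 → 9232 → 4616 → 2308 → 1154 → 577 → 1732 → 866 → 433 → 1300 → 650 → 325 → 976 → 488 → 244 → 122 → 61 → 184 → 92 → 46 → 23 → 70 → 35 → 106 → 53 → 160 → 80 → 40 → 20 → 10 → 5 → 16 → 8 → 4 → 2 → 1
Total steps = 99

99 steps


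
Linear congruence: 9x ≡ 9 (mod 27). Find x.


GCD(9, 27) = 9 divides 9
Divide: 1x ≡ 1 (mod 3)
x ≡ 1 (mod 3)


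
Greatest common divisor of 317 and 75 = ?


317 = 4 * 75 + 17
75 = 4 * 17 + 7
17 = 2 * 7 + 3
7 = 2 * 3 + 1
3 = 3 * 1 + 0
GCD = 1


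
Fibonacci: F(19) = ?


Sequence: 1, 1, 2, 3, 5, 8, 13, 21, 34, 55, 89, 144, 233, 377, 610, 987, 1597, 2584, 4181
F(19) = 4181


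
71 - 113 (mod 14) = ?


71 - 113 = -42
-42 mod 14 = 0


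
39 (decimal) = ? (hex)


39 (base 10) = 39 (decimal)
39 (decimal) = 27 (base 16)


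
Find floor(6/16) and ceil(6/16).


6/16 = 0.3750
floor = 0
ceil = 1

floor = 0, ceil = 1


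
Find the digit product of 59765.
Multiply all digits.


5 × 9 × 7 × 6 × 5 = 9450


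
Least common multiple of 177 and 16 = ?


GCD(177, 16) = 1
LCM = 177*16/1 = 2832/1 = 2832

LCM = 2832


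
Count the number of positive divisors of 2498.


2498 = 2^1 × 1249^1
d(2498) = (1+1) × (1+1) = 4

4 divisors


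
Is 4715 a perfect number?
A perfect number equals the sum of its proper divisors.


Proper divisors of 4715: 1, 5, 23, 41, 115, 205, 943
Sum = 1 + 5 + 23 + 41 + 115 + 205 + 943 = 1333

No, 4715 is not perfect (1333 ≠ 4715)


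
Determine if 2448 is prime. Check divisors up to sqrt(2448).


2448 / 2 = 1224 (exact division)
2448 is NOT prime.

No, 2448 is not prime


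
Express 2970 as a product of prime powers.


2970 / 2 = 1485
1485 / 3 = 495
495 / 3 = 165
165 / 3 = 55
55 / 5 = 11
11 / 11 = 1
2970 = 2 × 3^3 × 5 × 11


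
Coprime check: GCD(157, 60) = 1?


Euclidean algorithm:
157 = 2 * 60 + 37
60 = 1 * 37 + 23
37 = 1 * 23 + 14
23 = 1 * 14 + 9
14 = 1 * 9 + 5
9 = 1 * 5 + 4
5 = 1 * 4 + 1
4 = 4 * 1 + 0
GCD(157, 60) = 1

Yes, coprime (GCD = 1)


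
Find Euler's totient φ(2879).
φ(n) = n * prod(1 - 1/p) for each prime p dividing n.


2879 = 2879
Prime factors: 2879
φ(2879) = 2879 × (1-1/2879)
= 2879 × 2878/2879 = 2878

φ(2879) = 2878


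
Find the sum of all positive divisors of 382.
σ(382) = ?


Divisors of 382: 1, 2, 191, 382
Sum = 1 + 2 + 191 + 382 = 576

σ(382) = 576


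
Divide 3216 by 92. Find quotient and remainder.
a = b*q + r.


3216 = 92 * 34 + 88
Check: 3128 + 88 = 3216

q = 34, r = 88


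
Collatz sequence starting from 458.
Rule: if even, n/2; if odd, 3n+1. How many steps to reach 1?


458 → 229 → 688 → 344 → 172 → 86 → 43 → 130 → 65 → 196 → 98 → 49 → 148 → 74 → 37 → 112 → 56 → 28 → 14 → 7 → 22 → 11 → 34 → 17 → 52 → 26 → 13 → 40 → 20 → 10 → 5 → 16 → 8 → 4 → 2 → 1
Total steps = 35

35 steps


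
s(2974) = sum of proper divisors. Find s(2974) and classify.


Proper divisors: 1, 2, 1487
Sum = 1 + 2 + 1487 = 1490
1490 < 2974 → deficient

s(2974) = 1490 (deficient)


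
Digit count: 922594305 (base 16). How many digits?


922594305 in base 16 = 36FDAC01
Number of digits = 8

8 digits (base 16)


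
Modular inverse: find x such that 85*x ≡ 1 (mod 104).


Use the extended Euclidean algorithm on (104, 85); each row r = 104*s + 85*t:
r=104, s=1, t=0
r=85, s=0, t=1
q=1: r=19, s=1, t=-1   [104*(1) + 85*(-1) = 19]
q=4: r=9, s=-4, t=5   [104*(-4) + 85*(5) = 9]
q=2: r=1, s=9, t=-11   [104*(9) + 85*(-11) = 1]
q=9: r=0, s=-85, t=104   [104*(-85) + 85*(104) = 0]
GCD = 1 with t = -11, so 85*(-11) ≡ 1 (mod 104)
Inverse = -11 mod 104 = 93
Check: 85 * 93 = 7905 ≡ 1 (mod 104)

85^(-1) ≡ 93 (mod 104)


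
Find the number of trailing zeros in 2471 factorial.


floor(2471/5) = 494
floor(2471/25) = 98
floor(2471/125) = 19
floor(2471/625) = 3
Total = 614

614 trailing zeros


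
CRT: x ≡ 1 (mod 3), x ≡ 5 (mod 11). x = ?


M = 3*11 = 33
M1 = M/3 = 11, M2 = M/11 = 3
M1^(-1) mod 3 = 2, M2^(-1) mod 11 = 4
x = 1*11*2 + 5*3*4 = 82
82 mod 33 = 16
Check: 16 mod 3 = 1 ✓, 16 mod 11 = 5 ✓

x ≡ 16 (mod 33)


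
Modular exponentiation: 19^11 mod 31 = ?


19^1 mod 31 = 19
19^2 mod 31 = 20
19^3 mod 31 = 8
19^4 mod 31 = 28
19^5 mod 31 = 5
19^6 mod 31 = 2
19^7 mod 31 = 7
19^8 mod 31 = 9
19^9 mod 31 = 16
19^10 mod 31 = 25
19^11 mod 31 = 10


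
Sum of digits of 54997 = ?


5 + 4 + 9 + 9 + 7 = 34


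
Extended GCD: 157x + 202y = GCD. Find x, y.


Tabular extended Euclidean (each row: r = 157*s + 202*t):
r=157, s=1, t=0
r=202, s=0, t=1
q=0: r=157, s=1, t=0   [157*(1) + 202*(0) = 157]
q=1: r=45, s=-1, t=1   [157*(-1) + 202*(1) = 45]
q=3: r=22, s=4, t=-3   [157*(4) + 202*(-3) = 22]
q=2: r=1, s=-9, t=7   [157*(-9) + 202*(7) = 1]
q=22: r=0, s=202, t=-157   [157*(202) + 202*(-157) = 0]
GCD = 1; from the row with r=1: x=-9, y=7
Check: 157*(-9) + 202*(7) = -1413 + 1414 = 1

GCD = 1, x = -9, y = 7


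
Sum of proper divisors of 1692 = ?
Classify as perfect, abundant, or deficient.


Proper divisors: 1, 2, 3, 4, 6, 9, 12, 18, 36, 47, 94, 141, 188, 282, 423, 564, 846
Sum = 1 + 2 + 3 + 4 + 6 + 9 + 12 + 18 + 36 + 47 + 94 + 141 + 188 + 282 + 423 + 564 + 846 = 2676
2676 > 1692 → abundant

s(1692) = 2676 (abundant)


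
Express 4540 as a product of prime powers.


4540 / 2 = 2270
2270 / 2 = 1135
1135 / 5 = 227
227 / 227 = 1
4540 = 2^2 × 5 × 227


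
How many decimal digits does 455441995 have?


455441995 has 9 digits in base 10
floor(log10(455441995)) + 1 = floor(8.6584) + 1 = 9

9 digits (base 10)


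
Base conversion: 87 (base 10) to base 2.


87 (base 10) = 87 (decimal)
87 (decimal) = 1010111 (base 2)


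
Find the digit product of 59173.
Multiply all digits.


5 × 9 × 1 × 7 × 3 = 945


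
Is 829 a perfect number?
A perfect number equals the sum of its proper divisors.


Proper divisors of 829: 1
Sum = 1 = 1

No, 829 is not perfect (1 ≠ 829)


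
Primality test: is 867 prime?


867 / 3 = 289 (exact division)
867 is NOT prime.

No, 867 is not prime


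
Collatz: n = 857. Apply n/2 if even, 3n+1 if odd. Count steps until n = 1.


857 → 2572 → 1286 → 643 → 1930 → 965 → 2896 → 1448 → 724 → 362 → 181 → 544 → 272 → 136 → 68 → 34 → 17 → 52 → 26 → 13 → 40 → 20 → 10 → 5 → 16 → 8 → 4 → 2 → 1
Total steps = 28

28 steps


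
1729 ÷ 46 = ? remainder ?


1729 = 46 * 37 + 27
Check: 1702 + 27 = 1729

q = 37, r = 27


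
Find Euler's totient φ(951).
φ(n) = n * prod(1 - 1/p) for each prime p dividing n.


951 = 3 × 317
Prime factors: 3, 317
φ(951) = 951 × (1-1/3) × (1-1/317)
= 951 × 2/3 × 316/317 = 632

φ(951) = 632


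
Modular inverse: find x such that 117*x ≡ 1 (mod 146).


Use the extended Euclidean algorithm on (146, 117); each row r = 146*s + 117*t:
r=146, s=1, t=0
r=117, s=0, t=1
q=1: r=29, s=1, t=-1   [146*(1) + 117*(-1) = 29]
q=4: r=1, s=-4, t=5   [146*(-4) + 117*(5) = 1]
q=29: r=0, s=117, t=-146   [146*(117) + 117*(-146) = 0]
GCD = 1 with t = 5, so 117*(5) ≡ 1 (mod 146)
Inverse = 5 mod 146 = 5
Check: 117 * 5 = 585 ≡ 1 (mod 146)

117^(-1) ≡ 5 (mod 146)


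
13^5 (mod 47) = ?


13^1 mod 47 = 13
13^2 mod 47 = 28
13^3 mod 47 = 35
13^4 mod 47 = 32
13^5 mod 47 = 40


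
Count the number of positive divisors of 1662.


1662 = 2^1 × 3^1 × 277^1
d(1662) = (1+1) × (1+1) × (1+1) = 8

8 divisors


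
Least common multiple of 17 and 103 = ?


GCD(17, 103) = 1
LCM = 17*103/1 = 1751/1 = 1751

LCM = 1751


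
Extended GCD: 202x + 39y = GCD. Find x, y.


Tabular extended Euclidean (each row: r = 202*s + 39*t):
r=202, s=1, t=0
r=39, s=0, t=1
q=5: r=7, s=1, t=-5   [202*(1) + 39*(-5) = 7]
q=5: r=4, s=-5, t=26   [202*(-5) + 39*(26) = 4]
q=1: r=3, s=6, t=-31   [202*(6) + 39*(-31) = 3]
q=1: r=1, s=-11, t=57   [202*(-11) + 39*(57) = 1]
q=3: r=0, s=39, t=-202   [202*(39) + 39*(-202) = 0]
GCD = 1; from the row with r=1: x=-11, y=57
Check: 202*(-11) + 39*(57) = -2222 + 2223 = 1

GCD = 1, x = -11, y = 57


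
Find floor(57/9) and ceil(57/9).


57/9 = 6.3333
floor = 6
ceil = 7

floor = 6, ceil = 7


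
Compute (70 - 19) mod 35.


70 - 19 = 51
51 mod 35 = 16


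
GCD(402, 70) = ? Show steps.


402 = 5 * 70 + 52
70 = 1 * 52 + 18
52 = 2 * 18 + 16
18 = 1 * 16 + 2
16 = 8 * 2 + 0
GCD = 2


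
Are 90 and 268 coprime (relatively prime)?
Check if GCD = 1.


Euclidean algorithm:
268 = 2 * 90 + 88
90 = 1 * 88 + 2
88 = 44 * 2 + 0
GCD(90, 268) = 2

No, not coprime (GCD = 2)


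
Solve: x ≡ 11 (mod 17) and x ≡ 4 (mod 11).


M = 17*11 = 187
M1 = M/17 = 11, M2 = M/11 = 17
M1^(-1) mod 17 = 14, M2^(-1) mod 11 = 2
x = 11*11*14 + 4*17*2 = 1830
1830 mod 187 = 147
Check: 147 mod 17 = 11 ✓, 147 mod 11 = 4 ✓

x ≡ 147 (mod 187)


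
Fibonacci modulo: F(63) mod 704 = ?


F(k) mod 704 for k=1..63:
1, 1, 2, 3, 5, 8, 13, 21, 34, 55, 89, 144, 233, 377, 610, 283, 189, 472, 661, 429, 386, 111, 497, 608, 401, 305, 2, 307, 309, 616, 221, 133, 354, 487, 137, 624, 57, 681, 34, 11, 45, 56, 101, 157, 258, 415, 673, 384, 353, 33, 386, 419, 101, 520, 621, 437, 354, 87, 441, 528, 265, 89, 354
F(63) mod 704 = 354


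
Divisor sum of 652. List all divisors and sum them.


Divisors of 652: 1, 2, 4, 163, 326, 652
Sum = 1 + 2 + 4 + 163 + 326 + 652 = 1148

σ(652) = 1148


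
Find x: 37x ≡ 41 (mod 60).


GCD(37, 60) = 1, unique solution
a^(-1) mod 60 = 13
x = 13 * 41 mod 60 = 53

x ≡ 53 (mod 60)


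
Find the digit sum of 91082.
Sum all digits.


9 + 1 + 0 + 8 + 2 = 20


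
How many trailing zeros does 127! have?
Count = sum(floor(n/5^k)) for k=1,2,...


floor(127/5) = 25
floor(127/25) = 5
floor(127/125) = 1
Total = 31

31 trailing zeros


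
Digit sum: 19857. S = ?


1 + 9 + 8 + 5 + 7 = 30


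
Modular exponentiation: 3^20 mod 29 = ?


3^1 mod 29 = 3
3^2 mod 29 = 9
3^3 mod 29 = 27
3^4 mod 29 = 23
3^5 mod 29 = 11
3^6 mod 29 = 4
3^7 mod 29 = 12
3^8 mod 29 = 7
3^9 mod 29 = 21
3^10 mod 29 = 5
3^11 mod 29 = 15
3^12 mod 29 = 16
3^13 mod 29 = 19
3^14 mod 29 = 28
3^15 mod 29 = 26
3^16 mod 29 = 20
3^17 mod 29 = 2
3^18 mod 29 = 6
3^19 mod 29 = 18
3^20 mod 29 = 25


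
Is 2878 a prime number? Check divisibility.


2878 / 2 = 1439 (exact division)
2878 is NOT prime.

No, 2878 is not prime


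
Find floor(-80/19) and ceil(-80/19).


-80/19 = -4.2105
floor = -5
ceil = -4

floor = -5, ceil = -4


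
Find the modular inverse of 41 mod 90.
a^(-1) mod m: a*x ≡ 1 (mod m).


Use the extended Euclidean algorithm on (90, 41); each row r = 90*s + 41*t:
r=90, s=1, t=0
r=41, s=0, t=1
q=2: r=8, s=1, t=-2   [90*(1) + 41*(-2) = 8]
q=5: r=1, s=-5, t=11   [90*(-5) + 41*(11) = 1]
q=8: r=0, s=41, t=-90   [90*(41) + 41*(-90) = 0]
GCD = 1 with t = 11, so 41*(11) ≡ 1 (mod 90)
Inverse = 11 mod 90 = 11
Check: 41 * 11 = 451 ≡ 1 (mod 90)

41^(-1) ≡ 11 (mod 90)


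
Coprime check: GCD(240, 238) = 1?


Euclidean algorithm:
240 = 1 * 238 + 2
238 = 119 * 2 + 0
GCD(240, 238) = 2

No, not coprime (GCD = 2)


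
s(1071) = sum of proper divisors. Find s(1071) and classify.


Proper divisors: 1, 3, 7, 9, 17, 21, 51, 63, 119, 153, 357
Sum = 1 + 3 + 7 + 9 + 17 + 21 + 51 + 63 + 119 + 153 + 357 = 801
801 < 1071 → deficient

s(1071) = 801 (deficient)


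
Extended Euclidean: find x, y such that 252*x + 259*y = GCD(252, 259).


Tabular extended Euclidean (each row: r = 252*s + 259*t):
r=252, s=1, t=0
r=259, s=0, t=1
q=0: r=252, s=1, t=0   [252*(1) + 259*(0) = 252]
q=1: r=7, s=-1, t=1   [252*(-1) + 259*(1) = 7]
q=36: r=0, s=37, t=-36   [252*(37) + 259*(-36) = 0]
GCD = 7; from the row with r=7: x=-1, y=1
Check: 252*(-1) + 259*(1) = -252 + 259 = 7

GCD = 7, x = -1, y = 1


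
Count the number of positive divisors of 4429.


4429 = 43^1 × 103^1
d(4429) = (1+1) × (1+1) = 4

4 divisors


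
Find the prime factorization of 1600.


1600 / 2 = 800
800 / 2 = 400
400 / 2 = 200
200 / 2 = 100
100 / 2 = 50
50 / 2 = 25
25 / 5 = 5
5 / 5 = 1
1600 = 2^6 × 5^2


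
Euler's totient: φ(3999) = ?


3999 = 3 × 31 × 43
Prime factors: 3, 31, 43
φ(3999) = 3999 × (1-1/3) × (1-1/31) × (1-1/43)
= 3999 × 2/3 × 30/31 × 42/43 = 2520

φ(3999) = 2520


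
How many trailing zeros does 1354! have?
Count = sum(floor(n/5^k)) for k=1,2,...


floor(1354/5) = 270
floor(1354/25) = 54
floor(1354/125) = 10
floor(1354/625) = 2
Total = 336

336 trailing zeros


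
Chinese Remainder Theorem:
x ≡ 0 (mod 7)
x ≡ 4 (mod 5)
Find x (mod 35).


M = 7*5 = 35
M1 = M/7 = 5, M2 = M/5 = 7
M1^(-1) mod 7 = 3, M2^(-1) mod 5 = 3
x = 0*5*3 + 4*7*3 = 84
84 mod 35 = 14
Check: 14 mod 7 = 0 ✓, 14 mod 5 = 4 ✓

x ≡ 14 (mod 35)


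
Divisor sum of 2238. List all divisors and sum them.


Divisors of 2238: 1, 2, 3, 6, 373, 746, 1119, 2238
Sum = 1 + 2 + 3 + 6 + 373 + 746 + 1119 + 2238 = 4488

σ(2238) = 4488


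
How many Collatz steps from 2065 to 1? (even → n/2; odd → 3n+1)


2065 → 6196 → 3098 → 1549 → 4648 → 2324 → 1162 → 581 → 1744 → 872 → 436 → 218 → 109 → 328 → 164 → 82 → 41 → 124 → 62 → 31 → 94 → 47 → 142 → 71 → 214 → 107 → 322 → 161 → 484 → 242 → 121 → 364 → 182 → 91 → 274 → 137 → 412 → 206 → 103 → 310 → 155 → 466 → 233 → 700 → 350 → 175 → 526 → 263 → 790 → 395 → 1186 → 593 → 1780 → 890 → 445 → 1336 → 668 → 334 → 167 → 502 → 251 → 754 → 377 → 1132 → 566 → 283 → 850 → 425 → 1276 → 638 → 319 → 958 → 479 → 1438 → 719 → 2158 → 1079 → 3238 → 1619 → 4858 → 2429 → 7288 → 3644 → 1822 → 911 → 2734 → 1367 → 4102 → 2051 → 6154 → 3077 → 9232 → 4616 → 2308 → 1154 → 577 → 1732 → 866 → 433 → 1300 → 650 → 325 → 976 → 488 → 244 → 122 → 61 → 184 → 92 → 46 → 23 → 70 → 35 → 106 → 53 → 160 → 80 → 40 → 20 → 10 → 5 → 16 → 8 → 4 → 2 → 1
Total steps = 125

125 steps


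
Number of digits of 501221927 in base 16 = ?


501221927 in base 16 = 1DE00A27
Number of digits = 8

8 digits (base 16)


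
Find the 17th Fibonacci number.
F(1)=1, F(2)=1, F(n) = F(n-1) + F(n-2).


Sequence: 1, 1, 2, 3, 5, 8, 13, 21, 34, 55, 89, 144, 233, 377, 610, 987, 1597
F(17) = 1597


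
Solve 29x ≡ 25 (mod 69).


GCD(29, 69) = 1, unique solution
a^(-1) mod 69 = 50
x = 50 * 25 mod 69 = 8

x ≡ 8 (mod 69)


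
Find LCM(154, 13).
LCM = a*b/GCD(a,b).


GCD(154, 13) = 1
LCM = 154*13/1 = 2002/1 = 2002

LCM = 2002


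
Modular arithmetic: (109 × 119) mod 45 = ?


109 × 119 = 12971
12971 mod 45 = 11


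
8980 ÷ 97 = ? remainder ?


8980 = 97 * 92 + 56
Check: 8924 + 56 = 8980

q = 92, r = 56


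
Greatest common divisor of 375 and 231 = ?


375 = 1 * 231 + 144
231 = 1 * 144 + 87
144 = 1 * 87 + 57
87 = 1 * 57 + 30
57 = 1 * 30 + 27
30 = 1 * 27 + 3
27 = 9 * 3 + 0
GCD = 3


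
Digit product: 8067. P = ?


8 × 0 × 6 × 7 = 0


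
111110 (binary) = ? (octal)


111110 (base 2) = 62 (decimal)
62 (decimal) = 76 (base 8)


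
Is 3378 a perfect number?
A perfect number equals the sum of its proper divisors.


Proper divisors of 3378: 1, 2, 3, 6, 563, 1126, 1689
Sum = 1 + 2 + 3 + 6 + 563 + 1126 + 1689 = 3390

No, 3378 is not perfect (3390 ≠ 3378)


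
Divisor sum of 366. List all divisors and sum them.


Divisors of 366: 1, 2, 3, 6, 61, 122, 183, 366
Sum = 1 + 2 + 3 + 6 + 61 + 122 + 183 + 366 = 744

σ(366) = 744


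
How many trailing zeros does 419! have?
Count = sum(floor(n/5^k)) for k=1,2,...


floor(419/5) = 83
floor(419/25) = 16
floor(419/125) = 3
Total = 102

102 trailing zeros


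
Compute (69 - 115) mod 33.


69 - 115 = -46
-46 mod 33 = 20


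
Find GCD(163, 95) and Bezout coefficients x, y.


Tabular extended Euclidean (each row: r = 163*s + 95*t):
r=163, s=1, t=0
r=95, s=0, t=1
q=1: r=68, s=1, t=-1   [163*(1) + 95*(-1) = 68]
q=1: r=27, s=-1, t=2   [163*(-1) + 95*(2) = 27]
q=2: r=14, s=3, t=-5   [163*(3) + 95*(-5) = 14]
q=1: r=13, s=-4, t=7   [163*(-4) + 95*(7) = 13]
q=1: r=1, s=7, t=-12   [163*(7) + 95*(-12) = 1]
q=13: r=0, s=-95, t=163   [163*(-95) + 95*(163) = 0]
GCD = 1; from the row with r=1: x=7, y=-12
Check: 163*(7) + 95*(-12) = 1141 - 1140 = 1

GCD = 1, x = 7, y = -12


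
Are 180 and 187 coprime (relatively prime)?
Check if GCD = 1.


Euclidean algorithm:
187 = 1 * 180 + 7
180 = 25 * 7 + 5
7 = 1 * 5 + 2
5 = 2 * 2 + 1
2 = 2 * 1 + 0
GCD(180, 187) = 1

Yes, coprime (GCD = 1)


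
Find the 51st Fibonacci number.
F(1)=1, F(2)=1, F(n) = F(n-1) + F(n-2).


Sequence: 1, 1, 2, 3, 5, 8, 13, 21, 34, 55, 89, 144, 233, 377, 610, 987, 1597, 2584, 4181, 6765, 10946, 17711, 28657, 46368, 75025, 121393, 196418, 317811, 514229, 832040, 1346269, 2178309, 3524578, 5702887, 9227465, 14930352, 24157817, 39088169, 63245986, 102334155, 165580141, 267914296, 433494437, 701408733, 1134903170, 1836311903, 2971215073, 4807526976, 7778742049, 12586269025, 20365011074
F(51) = 20365011074


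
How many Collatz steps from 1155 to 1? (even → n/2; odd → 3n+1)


1155 → 3466 → 1733 → 5200 → 2600 → 1300 → 650 → 325 → 976 → 488 → 244 → 122 → 61 → 184 → 92 → 46 → 23 → 70 → 35 → 106 → 53 → 160 → 80 → 40 → 20 → 10 → 5 → 16 → 8 → 4 → 2 → 1
Total steps = 31

31 steps


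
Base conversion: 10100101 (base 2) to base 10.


10100101 (base 2) = 165 (decimal)
165 (decimal) = 165 (base 10)


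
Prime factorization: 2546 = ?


2546 / 2 = 1273
1273 / 19 = 67
67 / 67 = 1
2546 = 2 × 19 × 67


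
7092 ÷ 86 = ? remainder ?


7092 = 86 * 82 + 40
Check: 7052 + 40 = 7092

q = 82, r = 40


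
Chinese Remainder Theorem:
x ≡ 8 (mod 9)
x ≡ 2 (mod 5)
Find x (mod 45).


M = 9*5 = 45
M1 = M/9 = 5, M2 = M/5 = 9
M1^(-1) mod 9 = 2, M2^(-1) mod 5 = 4
x = 8*5*2 + 2*9*4 = 152
152 mod 45 = 17
Check: 17 mod 9 = 8 ✓, 17 mod 5 = 2 ✓

x ≡ 17 (mod 45)


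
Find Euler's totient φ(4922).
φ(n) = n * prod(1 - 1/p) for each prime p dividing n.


4922 = 2 × 23 × 107
Prime factors: 2, 23, 107
φ(4922) = 4922 × (1-1/2) × (1-1/23) × (1-1/107)
= 4922 × 1/2 × 22/23 × 106/107 = 2332

φ(4922) = 2332


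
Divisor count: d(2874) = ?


2874 = 2^1 × 3^1 × 479^1
d(2874) = (1+1) × (1+1) × (1+1) = 8

8 divisors


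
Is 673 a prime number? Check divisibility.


Check divisors up to sqrt(673) = 25.9422
No divisors found.
673 is prime.

Yes, 673 is prime


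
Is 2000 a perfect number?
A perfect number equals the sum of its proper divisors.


Proper divisors of 2000: 1, 2, 4, 5, 8, 10, 16, 20, 25, 40, 50, 80, 100, 125, 200, 250, 400, 500, 1000
Sum = 1 + 2 + 4 + 5 + 8 + 10 + 16 + 20 + 25 + 40 + 50 + 80 + 100 + 125 + 200 + 250 + 400 + 500 + 1000 = 2836

No, 2000 is not perfect (2836 ≠ 2000)


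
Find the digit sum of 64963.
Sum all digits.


6 + 4 + 9 + 6 + 3 = 28


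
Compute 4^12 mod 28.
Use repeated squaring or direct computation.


4^1 mod 28 = 4
4^2 mod 28 = 16
4^3 mod 28 = 8
4^4 mod 28 = 4
4^5 mod 28 = 16
4^6 mod 28 = 8
4^7 mod 28 = 4
4^8 mod 28 = 16
4^9 mod 28 = 8
4^10 mod 28 = 4
4^11 mod 28 = 16
4^12 mod 28 = 8


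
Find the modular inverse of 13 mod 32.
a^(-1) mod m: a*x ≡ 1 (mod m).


Use the extended Euclidean algorithm on (32, 13); each row r = 32*s + 13*t:
r=32, s=1, t=0
r=13, s=0, t=1
q=2: r=6, s=1, t=-2   [32*(1) + 13*(-2) = 6]
q=2: r=1, s=-2, t=5   [32*(-2) + 13*(5) = 1]
q=6: r=0, s=13, t=-32   [32*(13) + 13*(-32) = 0]
GCD = 1 with t = 5, so 13*(5) ≡ 1 (mod 32)
Inverse = 5 mod 32 = 5
Check: 13 * 5 = 65 ≡ 1 (mod 32)

13^(-1) ≡ 5 (mod 32)


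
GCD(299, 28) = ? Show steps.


299 = 10 * 28 + 19
28 = 1 * 19 + 9
19 = 2 * 9 + 1
9 = 9 * 1 + 0
GCD = 1


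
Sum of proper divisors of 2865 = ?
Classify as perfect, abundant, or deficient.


Proper divisors: 1, 3, 5, 15, 191, 573, 955
Sum = 1 + 3 + 5 + 15 + 191 + 573 + 955 = 1743
1743 < 2865 → deficient

s(2865) = 1743 (deficient)


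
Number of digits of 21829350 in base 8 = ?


21829350 in base 8 = 123213346
Number of digits = 9

9 digits (base 8)


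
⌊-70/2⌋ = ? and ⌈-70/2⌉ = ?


-70/2 = -35.0000
floor = -35
ceil = -35

floor = -35, ceil = -35


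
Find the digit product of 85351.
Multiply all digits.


8 × 5 × 3 × 5 × 1 = 600


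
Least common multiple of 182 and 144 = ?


GCD(182, 144) = 2
LCM = 182*144/2 = 26208/2 = 13104

LCM = 13104


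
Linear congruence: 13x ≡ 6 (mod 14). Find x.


GCD(13, 14) = 1, unique solution
a^(-1) mod 14 = 13
x = 13 * 6 mod 14 = 8

x ≡ 8 (mod 14)


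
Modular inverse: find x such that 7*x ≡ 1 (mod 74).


Use the extended Euclidean algorithm on (74, 7); each row r = 74*s + 7*t:
r=74, s=1, t=0
r=7, s=0, t=1
q=10: r=4, s=1, t=-10   [74*(1) + 7*(-10) = 4]
q=1: r=3, s=-1, t=11   [74*(-1) + 7*(11) = 3]
q=1: r=1, s=2, t=-21   [74*(2) + 7*(-21) = 1]
q=3: r=0, s=-7, t=74   [74*(-7) + 7*(74) = 0]
GCD = 1 with t = -21, so 7*(-21) ≡ 1 (mod 74)
Inverse = -21 mod 74 = 53
Check: 7 * 53 = 371 ≡ 1 (mod 74)

7^(-1) ≡ 53 (mod 74)


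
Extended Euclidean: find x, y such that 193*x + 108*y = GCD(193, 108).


Tabular extended Euclidean (each row: r = 193*s + 108*t):
r=193, s=1, t=0
r=108, s=0, t=1
q=1: r=85, s=1, t=-1   [193*(1) + 108*(-1) = 85]
q=1: r=23, s=-1, t=2   [193*(-1) + 108*(2) = 23]
q=3: r=16, s=4, t=-7   [193*(4) + 108*(-7) = 16]
q=1: r=7, s=-5, t=9   [193*(-5) + 108*(9) = 7]
q=2: r=2, s=14, t=-25   [193*(14) + 108*(-25) = 2]
q=3: r=1, s=-47, t=84   [193*(-47) + 108*(84) = 1]
q=2: r=0, s=108, t=-193   [193*(108) + 108*(-193) = 0]
GCD = 1; from the row with r=1: x=-47, y=84
Check: 193*(-47) + 108*(84) = -9071 + 9072 = 1

GCD = 1, x = -47, y = 84


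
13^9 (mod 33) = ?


13^1 mod 33 = 13
13^2 mod 33 = 4
13^3 mod 33 = 19
13^4 mod 33 = 16
13^5 mod 33 = 10
13^6 mod 33 = 31
13^7 mod 33 = 7
13^8 mod 33 = 25
13^9 mod 33 = 28


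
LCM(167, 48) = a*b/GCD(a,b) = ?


GCD(167, 48) = 1
LCM = 167*48/1 = 8016/1 = 8016

LCM = 8016


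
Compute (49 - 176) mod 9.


49 - 176 = -127
-127 mod 9 = 8


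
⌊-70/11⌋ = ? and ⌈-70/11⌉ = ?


-70/11 = -6.3636
floor = -7
ceil = -6

floor = -7, ceil = -6


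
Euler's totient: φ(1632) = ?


1632 = 2^5 × 3 × 17
Prime factors: 2, 3, 17
φ(1632) = 1632 × (1-1/2) × (1-1/3) × (1-1/17)
= 1632 × 1/2 × 2/3 × 16/17 = 512

φ(1632) = 512


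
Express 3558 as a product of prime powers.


3558 / 2 = 1779
1779 / 3 = 593
593 / 593 = 1
3558 = 2 × 3 × 593


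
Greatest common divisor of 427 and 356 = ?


427 = 1 * 356 + 71
356 = 5 * 71 + 1
71 = 71 * 1 + 0
GCD = 1


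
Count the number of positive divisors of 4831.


4831 = 4831^1
d(4831) = (1+1) = 2

2 divisors


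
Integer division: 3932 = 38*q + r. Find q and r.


3932 = 38 * 103 + 18
Check: 3914 + 18 = 3932

q = 103, r = 18


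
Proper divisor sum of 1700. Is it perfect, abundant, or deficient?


Proper divisors: 1, 2, 4, 5, 10, 17, 20, 25, 34, 50, 68, 85, 100, 170, 340, 425, 850
Sum = 1 + 2 + 4 + 5 + 10 + 17 + 20 + 25 + 34 + 50 + 68 + 85 + 100 + 170 + 340 + 425 + 850 = 2206
2206 > 1700 → abundant

s(1700) = 2206 (abundant)


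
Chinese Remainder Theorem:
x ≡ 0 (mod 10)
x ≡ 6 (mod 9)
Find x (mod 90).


M = 10*9 = 90
M1 = M/10 = 9, M2 = M/9 = 10
M1^(-1) mod 10 = 9, M2^(-1) mod 9 = 1
x = 0*9*9 + 6*10*1 = 60
60 mod 90 = 60
Check: 60 mod 10 = 0 ✓, 60 mod 9 = 6 ✓

x ≡ 60 (mod 90)


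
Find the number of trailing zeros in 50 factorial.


floor(50/5) = 10
floor(50/25) = 2
Total = 12

12 trailing zeros


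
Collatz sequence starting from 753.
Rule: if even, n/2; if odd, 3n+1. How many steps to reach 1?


753 → 2260 → 1130 → 565 → 1696 → 848 → 424 → 212 → 106 → 53 → 160 → 80 → 40 → 20 → 10 → 5 → 16 → 8 → 4 → 2 → 1
Total steps = 20

20 steps


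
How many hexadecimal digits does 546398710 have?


546398710 in base 16 = 209161F6
Number of digits = 8

8 digits (base 16)


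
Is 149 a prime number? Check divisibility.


Check divisors up to sqrt(149) = 12.2066
No divisors found.
149 is prime.

Yes, 149 is prime


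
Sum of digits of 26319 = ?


2 + 6 + 3 + 1 + 9 = 21


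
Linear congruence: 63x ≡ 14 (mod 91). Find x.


GCD(63, 91) = 7 divides 14
Divide: 9x ≡ 2 (mod 13)
x ≡ 6 (mod 13)


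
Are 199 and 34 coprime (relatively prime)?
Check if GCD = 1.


Euclidean algorithm:
199 = 5 * 34 + 29
34 = 1 * 29 + 5
29 = 5 * 5 + 4
5 = 1 * 4 + 1
4 = 4 * 1 + 0
GCD(199, 34) = 1

Yes, coprime (GCD = 1)


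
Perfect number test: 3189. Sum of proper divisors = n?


Proper divisors of 3189: 1, 3, 1063
Sum = 1 + 3 + 1063 = 1067

No, 3189 is not perfect (1067 ≠ 3189)


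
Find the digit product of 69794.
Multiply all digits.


6 × 9 × 7 × 9 × 4 = 13608


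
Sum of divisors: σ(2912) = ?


Divisors of 2912: 1, 2, 4, 7, 8, 13, 14, 16, 26, 28, 32, 52, 56, 91, 104, 112, 182, 208, 224, 364, 416, 728, 1456, 2912
Sum = 1 + 2 + 4 + 7 + 8 + 13 + 14 + 16 + 26 + 28 + 32 + 52 + 56 + 91 + 104 + 112 + 182 + 208 + 224 + 364 + 416 + 728 + 1456 + 2912 = 7056

σ(2912) = 7056
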